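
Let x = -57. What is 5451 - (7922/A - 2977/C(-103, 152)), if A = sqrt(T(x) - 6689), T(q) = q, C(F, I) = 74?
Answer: 406351/74 + 3961*I*sqrt(6746)/3373 ≈ 5491.2 + 96.452*I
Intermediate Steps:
A = I*sqrt(6746) (A = sqrt(-57 - 6689) = sqrt(-6746) = I*sqrt(6746) ≈ 82.134*I)
5451 - (7922/A - 2977/C(-103, 152)) = 5451 - (7922/((I*sqrt(6746))) - 2977/74) = 5451 - (7922*(-I*sqrt(6746)/6746) - 2977*1/74) = 5451 - (-3961*I*sqrt(6746)/3373 - 2977/74) = 5451 - (-2977/74 - 3961*I*sqrt(6746)/3373) = 5451 + (2977/74 + 3961*I*sqrt(6746)/3373) = 406351/74 + 3961*I*sqrt(6746)/3373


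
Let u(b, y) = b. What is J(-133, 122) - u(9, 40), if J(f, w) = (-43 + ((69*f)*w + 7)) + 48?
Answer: -1119591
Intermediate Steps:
J(f, w) = 12 + 69*f*w (J(f, w) = (-43 + (69*f*w + 7)) + 48 = (-43 + (7 + 69*f*w)) + 48 = (-36 + 69*f*w) + 48 = 12 + 69*f*w)
J(-133, 122) - u(9, 40) = (12 + 69*(-133)*122) - 1*9 = (12 - 1119594) - 9 = -1119582 - 9 = -1119591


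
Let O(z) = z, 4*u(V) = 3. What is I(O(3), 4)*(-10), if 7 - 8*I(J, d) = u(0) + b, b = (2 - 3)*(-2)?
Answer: -85/16 ≈ -5.3125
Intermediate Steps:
u(V) = 3/4 (u(V) = (1/4)*3 = 3/4)
b = 2 (b = -1*(-2) = 2)
I(J, d) = 17/32 (I(J, d) = 7/8 - (3/4 + 2)/8 = 7/8 - 1/8*11/4 = 7/8 - 11/32 = 17/32)
I(O(3), 4)*(-10) = (17/32)*(-10) = -85/16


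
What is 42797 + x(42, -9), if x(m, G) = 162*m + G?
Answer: 49592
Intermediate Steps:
x(m, G) = G + 162*m
42797 + x(42, -9) = 42797 + (-9 + 162*42) = 42797 + (-9 + 6804) = 42797 + 6795 = 49592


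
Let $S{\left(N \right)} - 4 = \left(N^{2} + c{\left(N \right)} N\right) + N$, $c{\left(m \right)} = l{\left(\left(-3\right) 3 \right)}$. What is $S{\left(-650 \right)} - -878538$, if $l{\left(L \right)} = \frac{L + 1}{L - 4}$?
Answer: $1299992$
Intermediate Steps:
$l{\left(L \right)} = \frac{1 + L}{-4 + L}$
$c{\left(m \right)} = \frac{8}{13}$ ($c{\left(m \right)} = \frac{1 - 9}{-4 - 9} = \frac{1}{-13} \left(-8\right) = \left(- \frac{1}{13}\right) \left(-8\right) = \frac{8}{13}$)
$S{\left(N \right)} = 4 + N^{2} + \frac{21 N}{13}$ ($S{\left(N \right)} = 4 + \left(\left(N^{2} + \frac{8 N}{13}\right) + N\right) = 4 + \left(N^{2} + \frac{21 N}{13}\right) = 4 + N^{2} + \frac{21 N}{13}$)
$S{\left(-650 \right)} - -878538 = \left(4 + \left(-650\right)^{2} + \frac{21}{13} \left(-650\right)\right) - -878538 = \left(4 + 422500 - 1050\right) + 878538 = 421454 + 878538 = 1299992$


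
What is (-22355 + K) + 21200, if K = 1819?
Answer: 664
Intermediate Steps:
(-22355 + K) + 21200 = (-22355 + 1819) + 21200 = -20536 + 21200 = 664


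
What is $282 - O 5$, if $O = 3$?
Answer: $-4230$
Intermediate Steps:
$282 - O 5 = 282 \left(-1\right) 3 \cdot 5 = 282 \left(\left(-3\right) 5\right) = 282 \left(-15\right) = -4230$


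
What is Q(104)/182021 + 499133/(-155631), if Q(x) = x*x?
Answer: -12738483271/4046872893 ≈ -3.1477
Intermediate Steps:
Q(x) = x²
Q(104)/182021 + 499133/(-155631) = 104²/182021 + 499133/(-155631) = 10816*(1/182021) + 499133*(-1/155631) = 10816/182021 - 499133/155631 = -12738483271/4046872893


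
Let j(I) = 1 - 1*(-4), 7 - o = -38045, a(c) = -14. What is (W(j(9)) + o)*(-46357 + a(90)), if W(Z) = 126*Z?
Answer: -1793723022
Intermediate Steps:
o = 38052 (o = 7 - 1*(-38045) = 7 + 38045 = 38052)
j(I) = 5 (j(I) = 1 + 4 = 5)
(W(j(9)) + o)*(-46357 + a(90)) = (126*5 + 38052)*(-46357 - 14) = (630 + 38052)*(-46371) = 38682*(-46371) = -1793723022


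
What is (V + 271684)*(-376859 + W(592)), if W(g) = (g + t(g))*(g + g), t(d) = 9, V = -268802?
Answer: 964677450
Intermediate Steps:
W(g) = 2*g*(9 + g) (W(g) = (g + 9)*(g + g) = (9 + g)*(2*g) = 2*g*(9 + g))
(V + 271684)*(-376859 + W(592)) = (-268802 + 271684)*(-376859 + 2*592*(9 + 592)) = 2882*(-376859 + 2*592*601) = 2882*(-376859 + 711584) = 2882*334725 = 964677450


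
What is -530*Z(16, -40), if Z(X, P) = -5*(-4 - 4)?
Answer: -21200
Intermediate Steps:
Z(X, P) = 40 (Z(X, P) = -5*(-8) = 40)
-530*Z(16, -40) = -530*40 = -21200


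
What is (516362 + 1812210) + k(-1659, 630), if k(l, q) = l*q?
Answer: 1283402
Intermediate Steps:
(516362 + 1812210) + k(-1659, 630) = (516362 + 1812210) - 1659*630 = 2328572 - 1045170 = 1283402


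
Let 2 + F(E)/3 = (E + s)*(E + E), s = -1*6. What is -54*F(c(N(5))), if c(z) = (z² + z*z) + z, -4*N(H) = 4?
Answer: 1944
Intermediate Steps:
N(H) = -1 (N(H) = -¼*4 = -1)
c(z) = z + 2*z² (c(z) = (z² + z²) + z = 2*z² + z = z + 2*z²)
s = -6
F(E) = -6 + 6*E*(-6 + E) (F(E) = -6 + 3*((E - 6)*(E + E)) = -6 + 3*((-6 + E)*(2*E)) = -6 + 3*(2*E*(-6 + E)) = -6 + 6*E*(-6 + E))
-54*F(c(N(5))) = -54*(-6 - (-36)*(1 + 2*(-1)) + 6*(-(1 + 2*(-1)))²) = -54*(-6 - (-36)*(1 - 2) + 6*(-(1 - 2))²) = -54*(-6 - (-36)*(-1) + 6*(-1*(-1))²) = -54*(-6 - 36*1 + 6*1²) = -54*(-6 - 36 + 6*1) = -54*(-6 - 36 + 6) = -54*(-36) = 1944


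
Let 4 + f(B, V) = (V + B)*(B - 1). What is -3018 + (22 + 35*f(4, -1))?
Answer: -2821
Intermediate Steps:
f(B, V) = -4 + (-1 + B)*(B + V) (f(B, V) = -4 + (V + B)*(B - 1) = -4 + (B + V)*(-1 + B) = -4 + (-1 + B)*(B + V))
-3018 + (22 + 35*f(4, -1)) = -3018 + (22 + 35*(-4 + 4² - 1*4 - 1*(-1) + 4*(-1))) = -3018 + (22 + 35*(-4 + 16 - 4 + 1 - 4)) = -3018 + (22 + 35*5) = -3018 + (22 + 175) = -3018 + 197 = -2821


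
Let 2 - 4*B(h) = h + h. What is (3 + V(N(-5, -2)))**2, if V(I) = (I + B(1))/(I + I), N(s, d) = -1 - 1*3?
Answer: 49/4 ≈ 12.250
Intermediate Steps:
B(h) = 1/2 - h/2 (B(h) = 1/2 - (h + h)/4 = 1/2 - h/2)
N(s, d) = -4 (N(s, d) = -1 - 3 = -4)
V(I) = 1/2 (V(I) = (I + (1/2 - 1/2*1))/(I + I) = (I + (1/2 - 1/2))/((2*I)) = (I + 0)*(1/(2*I)) = I*(1/(2*I)) = 1/2)
(3 + V(N(-5, -2)))**2 = (3 + 1/2)**2 = (7/2)**2 = 49/4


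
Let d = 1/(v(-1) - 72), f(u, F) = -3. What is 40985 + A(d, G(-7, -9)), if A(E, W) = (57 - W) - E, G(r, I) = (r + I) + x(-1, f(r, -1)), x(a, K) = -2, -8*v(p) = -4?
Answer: 5871582/143 ≈ 41060.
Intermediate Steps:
v(p) = 1/2 (v(p) = -1/8*(-4) = 1/2)
G(r, I) = -2 + I + r (G(r, I) = (r + I) - 2 = (I + r) - 2 = -2 + I + r)
d = -2/143 (d = 1/(1/2 - 72) = 1/(-143/2) = -2/143 ≈ -0.013986)
A(E, W) = 57 - E - W
40985 + A(d, G(-7, -9)) = 40985 + (57 - 1*(-2/143) - (-2 - 9 - 7)) = 40985 + (57 + 2/143 - 1*(-18)) = 40985 + (57 + 2/143 + 18) = 40985 + 10727/143 = 5871582/143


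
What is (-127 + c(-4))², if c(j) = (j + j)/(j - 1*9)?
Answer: 2699449/169 ≈ 15973.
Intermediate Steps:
c(j) = 2*j/(-9 + j) (c(j) = (2*j)/(j - 9) = (2*j)/(-9 + j) = 2*j/(-9 + j))
(-127 + c(-4))² = (-127 + 2*(-4)/(-9 - 4))² = (-127 + 2*(-4)/(-13))² = (-127 + 2*(-4)*(-1/13))² = (-127 + 8/13)² = (-1643/13)² = 2699449/169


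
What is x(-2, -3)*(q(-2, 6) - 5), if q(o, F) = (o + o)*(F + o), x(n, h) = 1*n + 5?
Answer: -63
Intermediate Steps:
x(n, h) = 5 + n (x(n, h) = n + 5 = 5 + n)
q(o, F) = 2*o*(F + o) (q(o, F) = (2*o)*(F + o) = 2*o*(F + o))
x(-2, -3)*(q(-2, 6) - 5) = (5 - 2)*(2*(-2)*(6 - 2) - 5) = 3*(2*(-2)*4 - 5) = 3*(-16 - 5) = 3*(-21) = -63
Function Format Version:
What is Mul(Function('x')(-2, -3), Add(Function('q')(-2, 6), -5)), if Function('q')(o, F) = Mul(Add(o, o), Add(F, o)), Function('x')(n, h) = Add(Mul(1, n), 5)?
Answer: -63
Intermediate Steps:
Function('x')(n, h) = Add(5, n) (Function('x')(n, h) = Add(n, 5) = Add(5, n))
Function('q')(o, F) = Mul(2, o, Add(F, o)) (Function('q')(o, F) = Mul(Mul(2, o), Add(F, o)) = Mul(2, o, Add(F, o)))
Mul(Function('x')(-2, -3), Add(Function('q')(-2, 6), -5)) = Mul(Add(5, -2), Add(Mul(2, -2, Add(6, -2)), -5)) = Mul(3, Add(Mul(2, -2, 4), -5)) = Mul(3, Add(-16, -5)) = Mul(3, -21) = -63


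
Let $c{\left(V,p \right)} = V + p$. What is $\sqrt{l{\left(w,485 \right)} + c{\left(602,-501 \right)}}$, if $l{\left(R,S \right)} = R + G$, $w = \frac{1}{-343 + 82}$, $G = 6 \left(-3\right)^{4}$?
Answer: $\frac{\sqrt{4442974}}{87} \approx 24.228$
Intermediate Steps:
$G = 486$ ($G = 6 \cdot 81 = 486$)
$w = - \frac{1}{261}$ ($w = \frac{1}{-261} = - \frac{1}{261} \approx -0.0038314$)
$l{\left(R,S \right)} = 486 + R$ ($l{\left(R,S \right)} = R + 486 = 486 + R$)
$\sqrt{l{\left(w,485 \right)} + c{\left(602,-501 \right)}} = \sqrt{\left(486 - \frac{1}{261}\right) + \left(602 - 501\right)} = \sqrt{\frac{126845}{261} + 101} = \sqrt{\frac{153206}{261}} = \frac{\sqrt{4442974}}{87}$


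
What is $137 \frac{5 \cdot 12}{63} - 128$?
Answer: $\frac{52}{21} \approx 2.4762$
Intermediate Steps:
$137 \frac{5 \cdot 12}{63} - 128 = 137 \cdot 60 \cdot \frac{1}{63} - 128 = 137 \cdot \frac{20}{21} - 128 = \frac{2740}{21} - 128 = \frac{52}{21}$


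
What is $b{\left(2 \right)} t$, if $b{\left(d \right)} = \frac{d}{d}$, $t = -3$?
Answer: $-3$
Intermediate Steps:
$b{\left(d \right)} = 1$
$b{\left(2 \right)} t = 1 \left(-3\right) = -3$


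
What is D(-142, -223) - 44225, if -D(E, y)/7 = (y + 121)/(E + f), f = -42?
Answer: -4069057/92 ≈ -44229.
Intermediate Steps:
D(E, y) = -7*(121 + y)/(-42 + E) (D(E, y) = -7*(y + 121)/(E - 42) = -7*(121 + y)/(-42 + E))
D(-142, -223) - 44225 = 7*(-121 - 1*(-223))/(-42 - 142) - 44225 = 7*(-121 + 223)/(-184) - 44225 = 7*(-1/184)*102 - 44225 = -357/92 - 44225 = -4069057/92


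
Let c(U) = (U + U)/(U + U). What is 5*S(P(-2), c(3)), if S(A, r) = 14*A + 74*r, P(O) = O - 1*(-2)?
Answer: 370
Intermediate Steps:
c(U) = 1 (c(U) = (2*U)/((2*U)) = (2*U)*(1/(2*U)) = 1)
P(O) = 2 + O (P(O) = O + 2 = 2 + O)
5*S(P(-2), c(3)) = 5*(14*(2 - 2) + 74*1) = 5*(14*0 + 74) = 5*(0 + 74) = 5*74 = 370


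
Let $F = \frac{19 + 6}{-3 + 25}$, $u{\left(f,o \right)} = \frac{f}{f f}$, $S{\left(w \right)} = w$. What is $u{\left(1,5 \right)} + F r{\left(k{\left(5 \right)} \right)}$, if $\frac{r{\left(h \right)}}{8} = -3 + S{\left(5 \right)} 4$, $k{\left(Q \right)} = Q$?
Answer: $\frac{1711}{11} \approx 155.55$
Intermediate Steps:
$u{\left(f,o \right)} = \frac{1}{f}$ ($u{\left(f,o \right)} = \frac{f}{f^{2}} = \frac{1}{f}$)
$r{\left(h \right)} = 136$ ($r{\left(h \right)} = 8 \left(-3 + 5 \cdot 4\right) = 8 \left(-3 + 20\right) = 8 \cdot 17 = 136$)
$F = \frac{25}{22} \approx 1.1364$
$u{\left(1,5 \right)} + F r{\left(k{\left(5 \right)} \right)} = 1^{-1} + \frac{25}{22} \cdot 136 = 1 + \frac{1700}{11} = \frac{1711}{11}$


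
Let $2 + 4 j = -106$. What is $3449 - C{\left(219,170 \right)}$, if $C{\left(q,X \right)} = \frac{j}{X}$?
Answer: $\frac{586357}{170} \approx 3449.2$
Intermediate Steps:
$j = -27$ ($j = - \frac{1}{2} + \frac{1}{4} \left(-106\right) = - \frac{1}{2} - \frac{53}{2} = -27$)
$C{\left(q,X \right)} = - \frac{27}{X}$
$3449 - C{\left(219,170 \right)} = 3449 - - \frac{27}{170} = 3449 + \frac{27}{170} = \frac{586357}{170}$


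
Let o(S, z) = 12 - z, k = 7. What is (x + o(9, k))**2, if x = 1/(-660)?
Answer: 10883401/435600 ≈ 24.985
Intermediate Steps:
x = -1/660 ≈ -0.0015152
(x + o(9, k))**2 = (-1/660 + (12 - 1*7))**2 = (-1/660 + (12 - 7))**2 = (-1/660 + 5)**2 = (3299/660)**2 = 10883401/435600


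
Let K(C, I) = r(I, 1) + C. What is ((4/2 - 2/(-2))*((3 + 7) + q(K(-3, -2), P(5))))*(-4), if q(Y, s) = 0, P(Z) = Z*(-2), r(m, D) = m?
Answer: -120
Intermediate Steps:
P(Z) = -2*Z
K(C, I) = C + I (K(C, I) = I + C = C + I)
((4/2 - 2/(-2))*((3 + 7) + q(K(-3, -2), P(5))))*(-4) = ((4/2 - 2/(-2))*((3 + 7) + 0))*(-4) = ((4*(½) - 2*(-½))*(10 + 0))*(-4) = ((2 + 1)*10)*(-4) = (3*10)*(-4) = 30*(-4) = -120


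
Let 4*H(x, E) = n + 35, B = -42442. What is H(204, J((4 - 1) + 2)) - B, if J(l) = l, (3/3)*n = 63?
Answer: 84933/2 ≈ 42467.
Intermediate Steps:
n = 63
H(x, E) = 49/2 (H(x, E) = (63 + 35)/4 = (1/4)*98 = 49/2)
H(204, J((4 - 1) + 2)) - B = 49/2 - 1*(-42442) = 49/2 + 42442 = 84933/2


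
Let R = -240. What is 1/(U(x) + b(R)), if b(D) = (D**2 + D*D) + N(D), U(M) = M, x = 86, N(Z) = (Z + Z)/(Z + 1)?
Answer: 239/27553834 ≈ 8.6739e-6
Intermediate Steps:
N(Z) = 2*Z/(1 + Z) (N(Z) = (2*Z)/(1 + Z) = 2*Z/(1 + Z))
b(D) = 2*D**2 + 2*D/(1 + D) (b(D) = (D**2 + D*D) + 2*D/(1 + D) = (D**2 + D**2) + 2*D/(1 + D) = 2*D**2 + 2*D/(1 + D))
1/(U(x) + b(R)) = 1/(86 + 2*(-240)*(1 - 240*(1 - 240))/(1 - 240)) = 1/(86 + 2*(-240)*(1 - 240*(-239))/(-239)) = 1/(86 + 2*(-240)*(-1/239)*(1 + 57360)) = 1/(86 + 2*(-240)*(-1/239)*57361) = 1/(86 + 27533280/239) = 1/(27553834/239) = 239/27553834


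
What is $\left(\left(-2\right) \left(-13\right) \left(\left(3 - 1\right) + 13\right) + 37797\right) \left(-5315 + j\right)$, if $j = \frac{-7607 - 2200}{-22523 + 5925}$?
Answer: $- \frac{3368420395281}{16598} \approx -2.0294 \cdot 10^{8}$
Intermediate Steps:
$j = \frac{9807}{16598}$ ($j = - \frac{9807}{-16598} = \left(-9807\right) \left(- \frac{1}{16598}\right) = \frac{9807}{16598} \approx 0.59085$)
$\left(\left(-2\right) \left(-13\right) \left(\left(3 - 1\right) + 13\right) + 37797\right) \left(-5315 + j\right) = \left(\left(-2\right) \left(-13\right) \left(\left(3 - 1\right) + 13\right) + 37797\right) \left(-5315 + \frac{9807}{16598}\right) = \left(26 \left(2 + 13\right) + 37797\right) \left(- \frac{88208563}{16598}\right) = \left(26 \cdot 15 + 37797\right) \left(- \frac{88208563}{16598}\right) = \left(390 + 37797\right) \left(- \frac{88208563}{16598}\right) = 38187 \left(- \frac{88208563}{16598}\right) = - \frac{3368420395281}{16598}$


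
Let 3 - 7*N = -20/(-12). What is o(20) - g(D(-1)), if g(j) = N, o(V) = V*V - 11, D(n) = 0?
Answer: 8165/21 ≈ 388.81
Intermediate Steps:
o(V) = -11 + V² (o(V) = V² - 11 = -11 + V²)
N = 4/21 (N = 3/7 - (-20)/(7*(-12)) = 3/7 - (-20)*(-1)/(7*12) = 3/7 - ⅐*5/3 = 3/7 - 5/21 = 4/21 ≈ 0.19048)
g(j) = 4/21
o(20) - g(D(-1)) = (-11 + 20²) - 1*4/21 = (-11 + 400) - 4/21 = 389 - 4/21 = 8165/21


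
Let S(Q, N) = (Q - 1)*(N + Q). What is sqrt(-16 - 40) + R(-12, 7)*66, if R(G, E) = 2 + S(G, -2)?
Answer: 12144 + 2*I*sqrt(14) ≈ 12144.0 + 7.4833*I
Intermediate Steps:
S(Q, N) = (-1 + Q)*(N + Q)
R(G, E) = 4 + G**2 - 3*G (R(G, E) = 2 + (G**2 - 1*(-2) - G - 2*G) = 2 + (G**2 + 2 - G - 2*G) = 2 + (2 + G**2 - 3*G) = 4 + G**2 - 3*G)
sqrt(-16 - 40) + R(-12, 7)*66 = sqrt(-16 - 40) + (4 + (-12)**2 - 3*(-12))*66 = sqrt(-56) + (4 + 144 + 36)*66 = 2*I*sqrt(14) + 184*66 = 2*I*sqrt(14) + 12144 = 12144 + 2*I*sqrt(14)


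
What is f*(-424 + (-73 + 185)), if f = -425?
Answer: 132600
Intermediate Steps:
f*(-424 + (-73 + 185)) = -425*(-424 + (-73 + 185)) = -425*(-424 + 112) = -425*(-312) = 132600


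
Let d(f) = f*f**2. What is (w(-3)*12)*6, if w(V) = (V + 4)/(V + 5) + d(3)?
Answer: 1980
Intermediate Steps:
d(f) = f**3
w(V) = 27 + (4 + V)/(5 + V) (w(V) = (V + 4)/(V + 5) + 3**3 = (4 + V)/(5 + V) + 27 = 27 + (4 + V)/(5 + V))
(w(-3)*12)*6 = (((139 + 28*(-3))/(5 - 3))*12)*6 = (((139 - 84)/2)*12)*6 = (((1/2)*55)*12)*6 = ((55/2)*12)*6 = 330*6 = 1980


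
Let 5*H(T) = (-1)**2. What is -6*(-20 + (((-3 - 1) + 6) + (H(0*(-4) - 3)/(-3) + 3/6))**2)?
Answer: 12671/150 ≈ 84.473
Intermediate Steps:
H(T) = 1/5 (H(T) = (1/5)*(-1)**2 = (1/5)*1 = 1/5)
-6*(-20 + (((-3 - 1) + 6) + (H(0*(-4) - 3)/(-3) + 3/6))**2) = -6*(-20 + (((-3 - 1) + 6) + ((1/5)/(-3) + 3/6))**2) = -6*(-20 + ((-4 + 6) + ((1/5)*(-1/3) + 3*(1/6)))**2) = -6*(-20 + (2 + (-1/15 + 1/2))**2) = -6*(-20 + (2 + 13/30)**2) = -6*(-20 + (73/30)**2) = -6*(-20 + 5329/900) = -6*(-12671/900) = 12671/150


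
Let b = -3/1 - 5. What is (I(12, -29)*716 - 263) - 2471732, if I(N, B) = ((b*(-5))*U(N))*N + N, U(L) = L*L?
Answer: 47026517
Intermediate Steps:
U(L) = L²
b = -8 (b = -3*1 - 5 = -3 - 5 = -8)
I(N, B) = N + 40*N³ (I(N, B) = ((-8*(-5))*N²)*N + N = (40*N²)*N + N = 40*N³ + N = N + 40*N³)
(I(12, -29)*716 - 263) - 2471732 = ((12 + 40*12³)*716 - 263) - 2471732 = ((12 + 40*1728)*716 - 263) - 2471732 = ((12 + 69120)*716 - 263) - 2471732 = (69132*716 - 263) - 2471732 = (49498512 - 263) - 2471732 = 49498249 - 2471732 = 47026517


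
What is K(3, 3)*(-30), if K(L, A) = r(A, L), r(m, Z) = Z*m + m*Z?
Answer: -540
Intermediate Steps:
r(m, Z) = 2*Z*m (r(m, Z) = Z*m + Z*m = 2*Z*m)
K(L, A) = 2*A*L (K(L, A) = 2*L*A = 2*A*L)
K(3, 3)*(-30) = (2*3*3)*(-30) = 18*(-30) = -540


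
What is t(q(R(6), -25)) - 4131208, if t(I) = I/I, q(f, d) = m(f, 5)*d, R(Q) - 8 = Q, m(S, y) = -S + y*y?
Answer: -4131207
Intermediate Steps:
m(S, y) = y**2 - S (m(S, y) = -S + y**2 = y**2 - S)
R(Q) = 8 + Q
q(f, d) = d*(25 - f) (q(f, d) = (5**2 - f)*d = (25 - f)*d = d*(25 - f))
t(I) = 1
t(q(R(6), -25)) - 4131208 = 1 - 4131208 = -4131207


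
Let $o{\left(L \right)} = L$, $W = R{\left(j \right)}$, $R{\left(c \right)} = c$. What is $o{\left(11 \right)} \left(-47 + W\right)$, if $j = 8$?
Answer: $-429$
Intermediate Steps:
$W = 8$
$o{\left(11 \right)} \left(-47 + W\right) = 11 \left(-47 + 8\right) = 11 \left(-39\right) = -429$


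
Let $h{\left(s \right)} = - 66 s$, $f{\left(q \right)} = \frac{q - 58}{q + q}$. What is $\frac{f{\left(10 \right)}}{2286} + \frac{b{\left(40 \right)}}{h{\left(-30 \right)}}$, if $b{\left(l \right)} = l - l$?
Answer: $- \frac{2}{1905} \approx -0.0010499$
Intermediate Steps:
$b{\left(l \right)} = 0$
$f{\left(q \right)} = \frac{-58 + q}{2 q}$
$\frac{f{\left(10 \right)}}{2286} + \frac{b{\left(40 \right)}}{h{\left(-30 \right)}} = \frac{\frac{1}{2} \cdot \frac{1}{10} \left(-58 + 10\right)}{2286} + \frac{0}{\left(-66\right) \left(-30\right)} = \frac{1}{2} \cdot \frac{1}{10} \left(-48\right) \frac{1}{2286} + \frac{0}{1980} = \left(- \frac{12}{5}\right) \frac{1}{2286} + 0 \cdot \frac{1}{1980} = - \frac{2}{1905} + 0 = - \frac{2}{1905}$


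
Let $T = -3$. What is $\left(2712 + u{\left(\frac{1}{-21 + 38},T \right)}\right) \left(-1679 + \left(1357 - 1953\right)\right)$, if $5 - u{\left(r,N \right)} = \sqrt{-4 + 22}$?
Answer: $-6181175 + 6825 \sqrt{2} \approx -6.1715 \cdot 10^{6}$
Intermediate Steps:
$u{\left(r,N \right)} = 5 - 3 \sqrt{2}$ ($u{\left(r,N \right)} = 5 - \sqrt{-4 + 22} = 5 - \sqrt{18} = 5 - 3 \sqrt{2}$)
$\left(2712 + u{\left(\frac{1}{-21 + 38},T \right)}\right) \left(-1679 + \left(1357 - 1953\right)\right) = \left(2712 + \left(5 - 3 \sqrt{2}\right)\right) \left(-1679 + \left(1357 - 1953\right)\right) = \left(2717 - 3 \sqrt{2}\right) \left(-1679 - 596\right) = \left(2717 - 3 \sqrt{2}\right) \left(-2275\right) = -6181175 + 6825 \sqrt{2}$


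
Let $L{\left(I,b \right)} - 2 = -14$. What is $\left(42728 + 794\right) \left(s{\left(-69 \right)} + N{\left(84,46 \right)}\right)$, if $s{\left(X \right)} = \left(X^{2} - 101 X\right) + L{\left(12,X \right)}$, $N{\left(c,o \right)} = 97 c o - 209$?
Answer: $16813288474$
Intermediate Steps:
$L{\left(I,b \right)} = -12$ ($L{\left(I,b \right)} = 2 - 14 = -12$)
$N{\left(c,o \right)} = -209 + 97 c o$ ($N{\left(c,o \right)} = 97 c o - 209 = -209 + 97 c o$)
$s{\left(X \right)} = -12 + X^{2} - 101 X$ ($s{\left(X \right)} = \left(X^{2} - 101 X\right) - 12 = -12 + X^{2} - 101 X$)
$\left(42728 + 794\right) \left(s{\left(-69 \right)} + N{\left(84,46 \right)}\right) = \left(42728 + 794\right) \left(\left(-12 + \left(-69\right)^{2} - -6969\right) - \left(209 - 374808\right)\right) = 43522 \left(\left(-12 + 4761 + 6969\right) + \left(-209 + 374808\right)\right) = 43522 \left(11718 + 374599\right) = 43522 \cdot 386317 = 16813288474$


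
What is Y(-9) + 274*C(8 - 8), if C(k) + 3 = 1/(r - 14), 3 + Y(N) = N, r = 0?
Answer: -5975/7 ≈ -853.57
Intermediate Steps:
Y(N) = -3 + N
C(k) = -43/14 (C(k) = -3 + 1/(0 - 14) = -3 + 1/(-14) = -3 - 1/14 = -43/14)
Y(-9) + 274*C(8 - 8) = (-3 - 9) + 274*(-43/14) = -12 - 5891/7 = -5975/7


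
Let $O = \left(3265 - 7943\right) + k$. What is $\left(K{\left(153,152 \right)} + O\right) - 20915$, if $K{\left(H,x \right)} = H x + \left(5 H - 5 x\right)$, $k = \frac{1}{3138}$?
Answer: $- \frac{7317815}{3138} \approx -2332.0$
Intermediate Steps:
$k = \frac{1}{3138} \approx 0.00031867$
$K{\left(H,x \right)} = - 5 x + 5 H + H x$ ($K{\left(H,x \right)} = H x + \left(- 5 x + 5 H\right) = - 5 x + 5 H + H x$)
$O = - \frac{14679563}{3138}$ ($O = \left(3265 - 7943\right) + \frac{1}{3138} = -4678 + \frac{1}{3138} = - \frac{14679563}{3138} \approx -4678.0$)
$\left(K{\left(153,152 \right)} + O\right) - 20915 = \left(\left(\left(-5\right) 152 + 5 \cdot 153 + 153 \cdot 152\right) - \frac{14679563}{3138}\right) - 20915 = \left(\left(-760 + 765 + 23256\right) - \frac{14679563}{3138}\right) - 20915 = \left(23261 - \frac{14679563}{3138}\right) - 20915 = \frac{58313455}{3138} - 20915 = - \frac{7317815}{3138}$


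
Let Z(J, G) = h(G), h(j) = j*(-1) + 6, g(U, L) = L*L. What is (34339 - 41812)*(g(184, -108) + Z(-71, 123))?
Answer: -86290731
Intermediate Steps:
g(U, L) = L²
h(j) = 6 - j (h(j) = -j + 6 = 6 - j)
Z(J, G) = 6 - G
(34339 - 41812)*(g(184, -108) + Z(-71, 123)) = (34339 - 41812)*((-108)² + (6 - 1*123)) = -7473*(11664 + (6 - 123)) = -7473*(11664 - 117) = -7473*11547 = -86290731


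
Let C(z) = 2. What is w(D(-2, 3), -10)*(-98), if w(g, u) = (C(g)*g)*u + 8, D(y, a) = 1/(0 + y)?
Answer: -1764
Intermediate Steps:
D(y, a) = 1/y
w(g, u) = 8 + 2*g*u (w(g, u) = (2*g)*u + 8 = 2*g*u + 8 = 8 + 2*g*u)
w(D(-2, 3), -10)*(-98) = (8 + 2*(-10)/(-2))*(-98) = (8 + 2*(-½)*(-10))*(-98) = (8 + 10)*(-98) = 18*(-98) = -1764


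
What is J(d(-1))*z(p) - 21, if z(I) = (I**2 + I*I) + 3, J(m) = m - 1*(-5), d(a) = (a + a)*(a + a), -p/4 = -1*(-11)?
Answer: 34854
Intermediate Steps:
p = -44 (p = -(-4)*(-11) = -4*11 = -44)
d(a) = 4*a**2 (d(a) = (2*a)*(2*a) = 4*a**2)
J(m) = 5 + m (J(m) = m + 5 = 5 + m)
z(I) = 3 + 2*I**2 (z(I) = (I**2 + I**2) + 3 = 2*I**2 + 3 = 3 + 2*I**2)
J(d(-1))*z(p) - 21 = (5 + 4*(-1)**2)*(3 + 2*(-44)**2) - 21 = (5 + 4*1)*(3 + 2*1936) - 21 = (5 + 4)*(3 + 3872) - 21 = 9*3875 - 21 = 34875 - 21 = 34854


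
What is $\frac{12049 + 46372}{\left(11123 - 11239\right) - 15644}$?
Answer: $- \frac{58421}{15760} \approx -3.7069$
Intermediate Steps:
$\frac{12049 + 46372}{\left(11123 - 11239\right) - 15644} = \frac{58421}{-116 - 15644} = \frac{58421}{-15760} = 58421 \left(- \frac{1}{15760}\right) = - \frac{58421}{15760}$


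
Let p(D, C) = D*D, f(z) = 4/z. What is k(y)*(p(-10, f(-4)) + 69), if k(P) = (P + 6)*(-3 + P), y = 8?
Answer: 11830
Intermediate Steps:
p(D, C) = D²
k(P) = (-3 + P)*(6 + P) (k(P) = (6 + P)*(-3 + P) = (-3 + P)*(6 + P))
k(y)*(p(-10, f(-4)) + 69) = (-18 + 8² + 3*8)*((-10)² + 69) = (-18 + 64 + 24)*(100 + 69) = 70*169 = 11830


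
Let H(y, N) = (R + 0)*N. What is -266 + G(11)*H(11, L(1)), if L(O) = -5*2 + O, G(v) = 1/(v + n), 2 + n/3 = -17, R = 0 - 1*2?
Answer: -6127/23 ≈ -266.39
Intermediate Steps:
R = -2 (R = 0 - 2 = -2)
n = -57 (n = -6 + 3*(-17) = -6 - 51 = -57)
G(v) = 1/(-57 + v) (G(v) = 1/(v - 57) = 1/(-57 + v))
L(O) = -10 + O
H(y, N) = -2*N (H(y, N) = (-2 + 0)*N = -2*N)
-266 + G(11)*H(11, L(1)) = -266 + (-2*(-10 + 1))/(-57 + 11) = -266 + (-2*(-9))/(-46) = -266 - 1/46*18 = -266 - 9/23 = -6127/23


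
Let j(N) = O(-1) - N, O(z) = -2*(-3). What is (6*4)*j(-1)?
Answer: 168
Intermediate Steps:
O(z) = 6
j(N) = 6 - N
(6*4)*j(-1) = (6*4)*(6 - 1*(-1)) = 24*(6 + 1) = 24*7 = 168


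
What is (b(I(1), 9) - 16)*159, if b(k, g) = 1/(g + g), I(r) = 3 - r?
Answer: -15211/6 ≈ -2535.2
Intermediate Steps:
b(k, g) = 1/(2*g)
(b(I(1), 9) - 16)*159 = ((½)/9 - 16)*159 = ((½)*(⅑) - 16)*159 = (1/18 - 16)*159 = -287/18*159 = -15211/6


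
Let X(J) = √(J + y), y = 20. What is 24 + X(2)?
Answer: 24 + √22 ≈ 28.690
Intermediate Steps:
X(J) = √(20 + J) (X(J) = √(J + 20) = √(20 + J))
24 + X(2) = 24 + √(20 + 2) = 24 + √22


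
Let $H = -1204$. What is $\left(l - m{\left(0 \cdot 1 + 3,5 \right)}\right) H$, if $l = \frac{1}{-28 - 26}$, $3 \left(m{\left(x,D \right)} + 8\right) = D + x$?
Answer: $- \frac{172774}{27} \approx -6399.0$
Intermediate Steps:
$m{\left(x,D \right)} = -8 + \frac{D}{3} + \frac{x}{3}$ ($m{\left(x,D \right)} = -8 + \frac{D + x}{3} = -8 + \left(\frac{D}{3} + \frac{x}{3}\right) = -8 + \frac{D}{3} + \frac{x}{3}$)
$l = - \frac{1}{54}$ ($l = \frac{1}{-54} = - \frac{1}{54} \approx -0.018519$)
$\left(l - m{\left(0 \cdot 1 + 3,5 \right)}\right) H = \left(- \frac{1}{54} - \left(-8 + \frac{1}{3} \cdot 5 + \frac{0 \cdot 1 + 3}{3}\right)\right) \left(-1204\right) = \left(- \frac{1}{54} - \left(-8 + \frac{5}{3} + \frac{0 + 3}{3}\right)\right) \left(-1204\right) = \left(- \frac{1}{54} - \left(-8 + \frac{5}{3} + \frac{1}{3} \cdot 3\right)\right) \left(-1204\right) = \left(- \frac{1}{54} - \left(-8 + \frac{5}{3} + 1\right)\right) \left(-1204\right) = \left(- \frac{1}{54} - - \frac{16}{3}\right) \left(-1204\right) = \left(- \frac{1}{54} + \frac{16}{3}\right) \left(-1204\right) = \frac{287}{54} \left(-1204\right) = - \frac{172774}{27}$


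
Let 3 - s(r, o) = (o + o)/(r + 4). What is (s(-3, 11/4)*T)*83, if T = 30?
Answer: -6225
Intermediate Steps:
s(r, o) = 3 - 2*o/(4 + r) (s(r, o) = 3 - (o + o)/(r + 4) = 3 - 2*o/(4 + r))
(s(-3, 11/4)*T)*83 = (((12 - 22/4 + 3*(-3))/(4 - 3))*30)*83 = (((12 - 22/4 - 9)/1)*30)*83 = ((1*(12 - 2*11/4 - 9))*30)*83 = ((1*(12 - 11/2 - 9))*30)*83 = ((1*(-5/2))*30)*83 = -5/2*30*83 = -75*83 = -6225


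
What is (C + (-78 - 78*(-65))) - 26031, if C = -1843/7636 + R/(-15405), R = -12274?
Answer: -2474806517771/117632580 ≈ -21038.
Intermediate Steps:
C = 65332849/117632580 (C = -1843/7636 - 12274/(-15405) = -1843*1/7636 - 12274*(-1/15405) = -1843/7636 + 12274/15405 = 65332849/117632580 ≈ 0.55540)
(C + (-78 - 78*(-65))) - 26031 = (65332849/117632580 + (-78 - 78*(-65))) - 26031 = (65332849/117632580 + (-78 + 5070)) - 26031 = (65332849/117632580 + 4992) - 26031 = 587287172209/117632580 - 26031 = -2474806517771/117632580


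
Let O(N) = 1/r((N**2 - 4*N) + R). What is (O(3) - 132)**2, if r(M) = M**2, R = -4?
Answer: 41822089/2401 ≈ 17419.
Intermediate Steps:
O(N) = (-4 + N**2 - 4*N)**(-2) (O(N) = 1/(((N**2 - 4*N) - 4)**2) = 1/((-4 + N**2 - 4*N)**2) = (-4 + N**2 - 4*N)**(-2))
(O(3) - 132)**2 = ((4 - 1*3**2 + 4*3)**(-2) - 132)**2 = ((4 - 1*9 + 12)**(-2) - 132)**2 = ((4 - 9 + 12)**(-2) - 132)**2 = (7**(-2) - 132)**2 = (1/49 - 132)**2 = (-6467/49)**2 = 41822089/2401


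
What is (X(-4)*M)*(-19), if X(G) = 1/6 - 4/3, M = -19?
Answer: -2527/6 ≈ -421.17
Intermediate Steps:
X(G) = -7/6 (X(G) = 1*(⅙) - 4*⅓ = ⅙ - 4/3 = -7/6)
(X(-4)*M)*(-19) = -7/6*(-19)*(-19) = (133/6)*(-19) = -2527/6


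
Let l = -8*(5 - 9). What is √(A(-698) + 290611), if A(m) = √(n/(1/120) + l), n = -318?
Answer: √(290611 + 4*I*√2383) ≈ 539.08 + 0.181*I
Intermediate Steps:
l = 32 (l = -8*(-4) = 32)
A(m) = 4*I*√2383 (A(m) = √(-318/(1/120) + 32) = √(-318/1/120 + 32) = √(-318*120 + 32) = √(-38160 + 32) = √(-38128) = 4*I*√2383)
√(A(-698) + 290611) = √(4*I*√2383 + 290611) = √(290611 + 4*I*√2383)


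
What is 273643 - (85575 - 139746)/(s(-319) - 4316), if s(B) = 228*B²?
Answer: 6347749264627/23197192 ≈ 2.7364e+5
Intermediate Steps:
273643 - (85575 - 139746)/(s(-319) - 4316) = 273643 - (85575 - 139746)/(228*(-319)² - 4316) = 273643 - (-54171)/(228*101761 - 4316) = 273643 - (-54171)/(23201508 - 4316) = 273643 - (-54171)/23197192 = 273643 - 1*(-54171/23197192) = 273643 + 54171/23197192 = 6347749264627/23197192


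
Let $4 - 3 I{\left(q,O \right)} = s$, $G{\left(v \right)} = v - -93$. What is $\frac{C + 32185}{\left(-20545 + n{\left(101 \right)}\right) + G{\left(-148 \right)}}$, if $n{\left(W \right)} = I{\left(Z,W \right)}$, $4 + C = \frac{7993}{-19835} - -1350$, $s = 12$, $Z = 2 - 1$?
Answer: $- \frac{124702386}{76622605} \approx -1.6275$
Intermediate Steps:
$Z = 1$
$C = \frac{26689917}{19835}$ ($C = -4 + \left(\frac{7993}{-19835} - -1350\right) = -4 + \left(7993 \left(- \frac{1}{19835}\right) + 1350\right) = -4 + \left(- \frac{7993}{19835} + 1350\right) = -4 + \frac{26769257}{19835} = \frac{26689917}{19835} \approx 1345.6$)
$G{\left(v \right)} = 93 + v$ ($G{\left(v \right)} = v + 93 = 93 + v$)
$I{\left(q,O \right)} = - \frac{8}{3}$ ($I{\left(q,O \right)} = \frac{4}{3} - 4 = - \frac{8}{3}$)
$n{\left(W \right)} = - \frac{8}{3}$
$\frac{C + 32185}{\left(-20545 + n{\left(101 \right)}\right) + G{\left(-148 \right)}} = \frac{\frac{26689917}{19835} + 32185}{\left(-20545 - \frac{8}{3}\right) + \left(93 - 148\right)} = \frac{665079392}{19835 \left(- \frac{61643}{3} - 55\right)} = \frac{665079392}{19835 \left(- \frac{61808}{3}\right)} = \frac{665079392}{19835} \left(- \frac{3}{61808}\right) = - \frac{124702386}{76622605}$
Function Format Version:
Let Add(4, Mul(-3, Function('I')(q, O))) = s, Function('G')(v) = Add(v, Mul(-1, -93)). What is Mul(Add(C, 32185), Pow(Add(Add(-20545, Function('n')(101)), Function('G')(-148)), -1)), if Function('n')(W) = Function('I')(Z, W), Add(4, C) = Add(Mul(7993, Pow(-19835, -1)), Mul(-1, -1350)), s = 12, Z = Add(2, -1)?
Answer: Rational(-124702386, 76622605) ≈ -1.6275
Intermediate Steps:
Z = 1
C = Rational(26689917, 19835) (C = Add(-4, Add(Mul(7993, Pow(-19835, -1)), Mul(-1, -1350))) = Add(-4, Add(Mul(7993, Rational(-1, 19835)), 1350)) = Add(-4, Add(Rational(-7993, 19835), 1350)) = Add(-4, Rational(26769257, 19835)) = Rational(26689917, 19835) ≈ 1345.6)
Function('G')(v) = Add(93, v) (Function('G')(v) = Add(v, 93) = Add(93, v))
Function('I')(q, O) = Rational(-8, 3) (Function('I')(q, O) = Add(Rational(4, 3), Mul(Rational(-1, 3), 12)) = Add(Rational(4, 3), -4) = Rational(-8, 3))
Function('n')(W) = Rational(-8, 3)
Mul(Add(C, 32185), Pow(Add(Add(-20545, Function('n')(101)), Function('G')(-148)), -1)) = Mul(Add(Rational(26689917, 19835), 32185), Pow(Add(Add(-20545, Rational(-8, 3)), Add(93, -148)), -1)) = Mul(Rational(665079392, 19835), Pow(Add(Rational(-61643, 3), -55), -1)) = Mul(Rational(665079392, 19835), Pow(Rational(-61808, 3), -1)) = Mul(Rational(665079392, 19835), Rational(-3, 61808)) = Rational(-124702386, 76622605)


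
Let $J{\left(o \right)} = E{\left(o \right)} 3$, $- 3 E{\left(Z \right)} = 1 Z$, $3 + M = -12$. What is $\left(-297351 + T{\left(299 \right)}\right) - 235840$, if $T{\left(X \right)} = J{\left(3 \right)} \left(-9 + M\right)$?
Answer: $-533119$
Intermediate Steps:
$M = -15$ ($M = -3 - 12 = -15$)
$E{\left(Z \right)} = - \frac{Z}{3}$ ($E{\left(Z \right)} = - \frac{1 Z}{3} = - \frac{Z}{3}$)
$J{\left(o \right)} = - o$ ($J{\left(o \right)} = - \frac{o}{3} \cdot 3 = - o$)
$T{\left(X \right)} = 72$ ($T{\left(X \right)} = \left(-1\right) 3 \left(-9 - 15\right) = \left(-3\right) \left(-24\right) = 72$)
$\left(-297351 + T{\left(299 \right)}\right) - 235840 = \left(-297351 + 72\right) - 235840 = -297279 - 235840 = -533119$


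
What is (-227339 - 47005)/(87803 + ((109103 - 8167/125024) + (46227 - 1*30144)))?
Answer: -34299584256/26628728569 ≈ -1.2881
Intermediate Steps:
(-227339 - 47005)/(87803 + ((109103 - 8167/125024) + (46227 - 1*30144))) = -274344/(87803 + ((109103 - 8167*1/125024) + (46227 - 30144))) = -274344/(87803 + ((109103 - 8167/125024) + 16083)) = -274344/(87803 + (13640485305/125024 + 16083)) = -274344/(87803 + 15651246297/125024) = -274344/26628728569/125024 = -274344*125024/26628728569 = -34299584256/26628728569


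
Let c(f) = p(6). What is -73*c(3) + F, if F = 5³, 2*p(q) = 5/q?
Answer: 1135/12 ≈ 94.583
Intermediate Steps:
p(q) = 5/(2*q) (p(q) = (5/q)/2 = 5/(2*q))
c(f) = 5/12 (c(f) = (5/2)/6 = (5/2)*(⅙) = 5/12)
F = 125
-73*c(3) + F = -73*5/12 + 125 = -365/12 + 125 = 1135/12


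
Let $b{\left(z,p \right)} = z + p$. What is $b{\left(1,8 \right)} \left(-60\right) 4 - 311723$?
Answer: $-313883$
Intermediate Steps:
$b{\left(z,p \right)} = p + z$
$b{\left(1,8 \right)} \left(-60\right) 4 - 311723 = \left(8 + 1\right) \left(-60\right) 4 - 311723 = 9 \left(-60\right) 4 - 311723 = \left(-540\right) 4 - 311723 = -2160 - 311723 = -313883$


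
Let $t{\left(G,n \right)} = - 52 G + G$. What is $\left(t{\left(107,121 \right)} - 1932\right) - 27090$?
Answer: $-34479$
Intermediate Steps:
$t{\left(G,n \right)} = - 51 G$
$\left(t{\left(107,121 \right)} - 1932\right) - 27090 = \left(\left(-51\right) 107 - 1932\right) - 27090 = \left(-5457 - 1932\right) - 27090 = -7389 - 27090 = -34479$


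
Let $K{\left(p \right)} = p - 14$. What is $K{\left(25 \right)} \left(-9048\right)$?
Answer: $-99528$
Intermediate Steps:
$K{\left(p \right)} = -14 + p$
$K{\left(25 \right)} \left(-9048\right) = \left(-14 + 25\right) \left(-9048\right) = 11 \left(-9048\right) = -99528$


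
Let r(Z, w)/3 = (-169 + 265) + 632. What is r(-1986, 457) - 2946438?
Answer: -2944254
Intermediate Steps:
r(Z, w) = 2184 (r(Z, w) = 3*((-169 + 265) + 632) = 3*(96 + 632) = 3*728 = 2184)
r(-1986, 457) - 2946438 = 2184 - 2946438 = -2944254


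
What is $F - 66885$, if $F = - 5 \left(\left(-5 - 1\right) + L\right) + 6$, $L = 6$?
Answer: $-66879$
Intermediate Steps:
$F = 6$ ($F = - 5 \left(\left(-5 - 1\right) + 6\right) + 6 = - 5 \left(-6 + 6\right) + 6 = \left(-5\right) 0 + 6 = 0 + 6 = 6$)
$F - 66885 = 6 - 66885 = -66879$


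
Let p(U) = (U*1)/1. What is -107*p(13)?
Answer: -1391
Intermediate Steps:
p(U) = U (p(U) = U*1 = U)
-107*p(13) = -107*13 = -1391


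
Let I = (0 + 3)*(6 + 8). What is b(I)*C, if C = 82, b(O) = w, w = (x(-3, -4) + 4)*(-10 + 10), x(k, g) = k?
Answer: 0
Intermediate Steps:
I = 42 (I = 3*14 = 42)
w = 0 (w = (-3 + 4)*(-10 + 10) = 1*0 = 0)
b(O) = 0
b(I)*C = 0*82 = 0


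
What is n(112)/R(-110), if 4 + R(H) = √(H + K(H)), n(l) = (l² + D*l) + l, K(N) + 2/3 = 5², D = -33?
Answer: -21504/61 - 1792*I*√771/61 ≈ -352.52 - 815.71*I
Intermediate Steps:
K(N) = 73/3 (K(N) = -⅔ + 5² = -⅔ + 25 = 73/3)
n(l) = l² - 32*l (n(l) = (l² - 33*l) + l = l² - 32*l)
R(H) = -4 + √(73/3 + H) (R(H) = -4 + √(H + 73/3) = -4 + √(73/3 + H))
n(112)/R(-110) = (112*(-32 + 112))/(-4 + √(219 + 9*(-110))/3) = (112*80)/(-4 + √(219 - 990)/3) = 8960/(-4 + √(-771)/3) = 8960/(-4 + (I*√771)/3) = 8960/(-4 + I*√771/3)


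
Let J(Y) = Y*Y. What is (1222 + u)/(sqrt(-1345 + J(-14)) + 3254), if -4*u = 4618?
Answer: 43929/2117933 - 27*I*sqrt(1149)/4235866 ≈ 0.020741 - 0.00021606*I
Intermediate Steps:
u = -2309/2 (u = -1/4*4618 = -2309/2 ≈ -1154.5)
J(Y) = Y**2
(1222 + u)/(sqrt(-1345 + J(-14)) + 3254) = (1222 - 2309/2)/(sqrt(-1345 + (-14)**2) + 3254) = 135/(2*(sqrt(-1345 + 196) + 3254)) = 135/(2*(sqrt(-1149) + 3254)) = 135/(2*(I*sqrt(1149) + 3254)) = 135/(2*(3254 + I*sqrt(1149)))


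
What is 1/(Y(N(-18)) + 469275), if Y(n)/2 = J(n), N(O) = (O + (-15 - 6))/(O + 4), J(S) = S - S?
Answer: 1/469275 ≈ 2.1309e-6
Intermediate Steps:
J(S) = 0
N(O) = (-21 + O)/(4 + O) (N(O) = (O - 21)/(4 + O) = (-21 + O)/(4 + O))
Y(n) = 0 (Y(n) = 2*0 = 0)
1/(Y(N(-18)) + 469275) = 1/(0 + 469275) = 1/469275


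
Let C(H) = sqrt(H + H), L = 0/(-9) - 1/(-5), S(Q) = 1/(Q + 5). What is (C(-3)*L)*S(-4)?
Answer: I*sqrt(6)/5 ≈ 0.4899*I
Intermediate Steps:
S(Q) = 1/(5 + Q)
L = 1/5 (L = 0*(-1/9) - 1*(-1/5) = 0 + 1/5 = 1/5 ≈ 0.20000)
C(H) = sqrt(2)*sqrt(H) (C(H) = sqrt(2*H) = sqrt(2)*sqrt(H))
(C(-3)*L)*S(-4) = ((sqrt(2)*sqrt(-3))*(1/5))/(5 - 4) = ((sqrt(2)*(I*sqrt(3)))*(1/5))/1 = ((I*sqrt(6))*(1/5))*1 = (I*sqrt(6)/5)*1 = I*sqrt(6)/5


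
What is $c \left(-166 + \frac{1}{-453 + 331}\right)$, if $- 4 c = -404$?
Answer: $- \frac{2045553}{122} \approx -16767.0$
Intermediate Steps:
$c = 101$ ($c = \left(- \frac{1}{4}\right) \left(-404\right) = 101$)
$c \left(-166 + \frac{1}{-453 + 331}\right) = 101 \left(-166 + \frac{1}{-453 + 331}\right) = 101 \left(-166 + \frac{1}{-122}\right) = 101 \left(-166 - \frac{1}{122}\right) = 101 \left(- \frac{20253}{122}\right) = - \frac{2045553}{122}$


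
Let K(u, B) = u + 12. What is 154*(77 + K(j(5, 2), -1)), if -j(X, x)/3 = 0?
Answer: 13706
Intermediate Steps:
j(X, x) = 0 (j(X, x) = -3*0 = 0)
K(u, B) = 12 + u
154*(77 + K(j(5, 2), -1)) = 154*(77 + (12 + 0)) = 154*(77 + 12) = 154*89 = 13706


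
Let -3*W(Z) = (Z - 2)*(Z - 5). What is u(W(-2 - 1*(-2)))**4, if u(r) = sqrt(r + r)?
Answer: 400/9 ≈ 44.444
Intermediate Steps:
W(Z) = -(-5 + Z)*(-2 + Z)/3 (W(Z) = -(Z - 2)*(Z - 5)/3 = -(-2 + Z)*(-5 + Z)/3 = -(-5 + Z)*(-2 + Z)/3)
u(r) = sqrt(2)*sqrt(r) (u(r) = sqrt(2*r) = sqrt(2)*sqrt(r))
u(W(-2 - 1*(-2)))**4 = (sqrt(2)*sqrt(-10/3 - (-2 - 1*(-2))**2/3 + 7*(-2 - 1*(-2))/3))**4 = (sqrt(2)*sqrt(-10/3 - (-2 + 2)**2/3 + 7*(-2 + 2)/3))**4 = (sqrt(2)*sqrt(-10/3 - 1/3*0**2 + (7/3)*0))**4 = (sqrt(2)*sqrt(-10/3 - 1/3*0 + 0))**4 = (sqrt(2)*sqrt(-10/3 + 0 + 0))**4 = (sqrt(2)*sqrt(-10/3))**4 = (sqrt(2)*(I*sqrt(30)/3))**4 = (2*I*sqrt(15)/3)**4 = 400/9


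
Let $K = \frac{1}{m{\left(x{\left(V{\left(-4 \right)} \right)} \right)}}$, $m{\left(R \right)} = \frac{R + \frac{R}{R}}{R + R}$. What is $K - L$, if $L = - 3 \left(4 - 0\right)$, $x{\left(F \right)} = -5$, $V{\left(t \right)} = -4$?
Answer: $\frac{29}{2} \approx 14.5$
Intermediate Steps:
$L = -12$ ($L = - 3 \left(4 + 0\right) = \left(-3\right) 4 = -12$)
$m{\left(R \right)} = \frac{1 + R}{2 R}$ ($m{\left(R \right)} = \frac{R + 1}{2 R} = \left(1 + R\right) \frac{1}{2 R} = \frac{1 + R}{2 R}$)
$K = \frac{5}{2}$ ($K = \frac{1}{\frac{1}{2} \frac{1}{-5} \left(1 - 5\right)} = \frac{1}{\frac{1}{2} \left(- \frac{1}{5}\right) \left(-4\right)} = \frac{1}{\frac{2}{5}} = \frac{5}{2} \approx 2.5$)
$K - L = \frac{5}{2} - -12 = \frac{5}{2} + 12 = \frac{29}{2}$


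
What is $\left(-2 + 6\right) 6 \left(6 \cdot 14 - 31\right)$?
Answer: $1272$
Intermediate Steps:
$\left(-2 + 6\right) 6 \left(6 \cdot 14 - 31\right) = 4 \cdot 6 \left(84 - 31\right) = 24 \cdot 53 = 1272$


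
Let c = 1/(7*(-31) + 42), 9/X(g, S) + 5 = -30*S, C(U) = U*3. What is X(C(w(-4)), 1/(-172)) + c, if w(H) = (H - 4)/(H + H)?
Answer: -27173/14525 ≈ -1.8708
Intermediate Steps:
w(H) = (-4 + H)/(2*H) (w(H) = (-4 + H)/((2*H)) = (-4 + H)*(1/(2*H)) = (-4 + H)/(2*H))
C(U) = 3*U
X(g, S) = 9/(-5 - 30*S)
c = -1/175 (c = 1/(-217 + 42) = 1/(-175) = -1/175 ≈ -0.0057143)
X(C(w(-4)), 1/(-172)) + c = -9/(5 + 30/(-172)) - 1/175 = -9/(5 + 30*(-1/172)) - 1/175 = -9/(5 - 15/86) - 1/175 = -9/415/86 - 1/175 = -9*86/415 - 1/175 = -774/415 - 1/175 = -27173/14525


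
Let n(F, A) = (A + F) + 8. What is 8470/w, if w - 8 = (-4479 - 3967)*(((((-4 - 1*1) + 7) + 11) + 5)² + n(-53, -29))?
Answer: -4235/1055746 ≈ -0.0040114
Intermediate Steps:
n(F, A) = 8 + A + F
w = -2111492 (w = 8 + (-4479 - 3967)*(((((-4 - 1*1) + 7) + 11) + 5)² + (8 - 29 - 53)) = 8 - 8446*(((((-4 - 1) + 7) + 11) + 5)² - 74) = 8 - 8446*((((-5 + 7) + 11) + 5)² - 74) = 8 - 8446*(((2 + 11) + 5)² - 74) = 8 - 8446*((13 + 5)² - 74) = 8 - 8446*(18² - 74) = 8 - 8446*(324 - 74) = 8 - 8446*250 = 8 - 2111500 = -2111492)
8470/w = 8470/(-2111492) = 8470*(-1/2111492) = -4235/1055746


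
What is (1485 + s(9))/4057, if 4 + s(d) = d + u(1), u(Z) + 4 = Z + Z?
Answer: 1488/4057 ≈ 0.36677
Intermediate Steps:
u(Z) = -4 + 2*Z (u(Z) = -4 + (Z + Z) = -4 + 2*Z)
s(d) = -6 + d (s(d) = -4 + (d + (-4 + 2*1)) = -4 + (d + (-4 + 2)) = -4 + (d - 2) = -4 + (-2 + d) = -6 + d)
(1485 + s(9))/4057 = (1485 + (-6 + 9))/4057 = (1485 + 3)*(1/4057) = 1488*(1/4057) = 1488/4057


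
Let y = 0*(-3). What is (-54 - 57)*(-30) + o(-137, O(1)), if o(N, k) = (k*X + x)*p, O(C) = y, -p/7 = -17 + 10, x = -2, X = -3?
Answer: 3232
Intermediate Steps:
p = 49 (p = -7*(-17 + 10) = -7*(-7) = 49)
y = 0
O(C) = 0
o(N, k) = -98 - 147*k (o(N, k) = (k*(-3) - 2)*49 = (-3*k - 2)*49 = (-2 - 3*k)*49 = -98 - 147*k)
(-54 - 57)*(-30) + o(-137, O(1)) = (-54 - 57)*(-30) + (-98 - 147*0) = -111*(-30) + (-98 + 0) = 3330 - 98 = 3232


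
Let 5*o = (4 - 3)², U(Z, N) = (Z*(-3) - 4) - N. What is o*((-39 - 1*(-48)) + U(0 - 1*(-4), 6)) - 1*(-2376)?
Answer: 11867/5 ≈ 2373.4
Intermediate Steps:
U(Z, N) = -4 - N - 3*Z (U(Z, N) = (-3*Z - 4) - N = (-4 - 3*Z) - N = -4 - N - 3*Z)
o = ⅕ (o = (4 - 3)²/5 = (⅕)*1² = (⅕)*1 = ⅕ ≈ 0.20000)
o*((-39 - 1*(-48)) + U(0 - 1*(-4), 6)) - 1*(-2376) = ((-39 - 1*(-48)) + (-4 - 1*6 - 3*(0 - 1*(-4))))/5 - 1*(-2376) = ((-39 + 48) + (-4 - 6 - 3*(0 + 4)))/5 + 2376 = (9 + (-4 - 6 - 3*4))/5 + 2376 = (9 + (-4 - 6 - 12))/5 + 2376 = (9 - 22)/5 + 2376 = (⅕)*(-13) + 2376 = -13/5 + 2376 = 11867/5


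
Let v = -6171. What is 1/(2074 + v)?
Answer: -1/4097 ≈ -0.00024408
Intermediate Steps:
1/(2074 + v) = 1/(2074 - 6171) = 1/(-4097) = -1/4097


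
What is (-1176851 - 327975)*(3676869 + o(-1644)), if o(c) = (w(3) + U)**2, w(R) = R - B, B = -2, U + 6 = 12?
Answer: -5533230153740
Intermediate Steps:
U = 6 (U = -6 + 12 = 6)
w(R) = 2 + R (w(R) = R - 1*(-2) = R + 2 = 2 + R)
o(c) = 121 (o(c) = ((2 + 3) + 6)**2 = (5 + 6)**2 = 11**2 = 121)
(-1176851 - 327975)*(3676869 + o(-1644)) = (-1176851 - 327975)*(3676869 + 121) = -1504826*3676990 = -5533230153740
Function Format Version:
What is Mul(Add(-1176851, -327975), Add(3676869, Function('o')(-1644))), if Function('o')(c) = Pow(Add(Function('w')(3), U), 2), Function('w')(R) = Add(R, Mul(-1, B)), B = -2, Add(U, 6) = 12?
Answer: -5533230153740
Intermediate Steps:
U = 6 (U = Add(-6, 12) = 6)
Function('w')(R) = Add(2, R) (Function('w')(R) = Add(R, Mul(-1, -2)) = Add(R, 2) = Add(2, R))
Function('o')(c) = 121 (Function('o')(c) = Pow(Add(Add(2, 3), 6), 2) = Pow(Add(5, 6), 2) = Pow(11, 2) = 121)
Mul(Add(-1176851, -327975), Add(3676869, Function('o')(-1644))) = Mul(Add(-1176851, -327975), Add(3676869, 121)) = Mul(-1504826, 3676990) = -5533230153740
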